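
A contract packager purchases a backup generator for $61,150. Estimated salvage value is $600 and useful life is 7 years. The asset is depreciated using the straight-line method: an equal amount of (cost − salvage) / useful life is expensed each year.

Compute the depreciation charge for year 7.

$8,650

Depreciable base = $61,150 − $600 = $60,550.
Annual expense = $60,550 / 7 = $8,650.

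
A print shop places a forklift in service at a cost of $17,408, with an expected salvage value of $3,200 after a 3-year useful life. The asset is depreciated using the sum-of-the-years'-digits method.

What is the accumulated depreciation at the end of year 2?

$11,840

Depreciable base = $17,408 − $3,200 = $14,208.
Sum of the years' digits = 3+2+1 = 6.
Year 1: $14,208 × 3/6 = $7,104. Book value $10,304.
Year 2: $14,208 × 2/6 = $4,736. Book value $5,568.
Accumulated through year 2 = $17,408 − $5,568 = $11,840.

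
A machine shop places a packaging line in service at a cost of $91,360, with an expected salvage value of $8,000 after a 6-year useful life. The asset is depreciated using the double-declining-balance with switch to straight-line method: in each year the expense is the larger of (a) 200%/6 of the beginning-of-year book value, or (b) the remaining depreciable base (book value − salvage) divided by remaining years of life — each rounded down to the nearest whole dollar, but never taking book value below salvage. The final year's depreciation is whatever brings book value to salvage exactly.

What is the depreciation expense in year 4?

Depreciable base = $91,360 − $8,000 = $83,360.
Year 1: DB = ⌊$91,360 × 200%/6⌋ = $30,453; SL = ⌊$83,360/6⌋ = $13,893 → take DB $30,453. Book value $60,907.
Year 2: DB = ⌊$60,907 × 200%/6⌋ = $20,302; SL = ⌊$52,907/5⌋ = $10,581 → take DB $20,302. Book value $40,605.
Year 3: DB = ⌊$40,605 × 200%/6⌋ = $13,535; SL = ⌊$32,605/4⌋ = $8,151 → take DB $13,535. Book value $27,070.
Year 4: DB = ⌊$27,070 × 200%/6⌋ = $9,023; SL = ⌊$19,070/3⌋ = $6,356 → take DB $9,023. Book value $18,047.

$9,023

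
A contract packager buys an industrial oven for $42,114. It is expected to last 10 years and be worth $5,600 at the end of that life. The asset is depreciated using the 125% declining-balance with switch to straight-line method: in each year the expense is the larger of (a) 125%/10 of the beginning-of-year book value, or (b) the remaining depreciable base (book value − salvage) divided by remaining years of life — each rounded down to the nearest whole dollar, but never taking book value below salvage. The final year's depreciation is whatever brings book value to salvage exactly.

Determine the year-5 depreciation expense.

$3,181

Depreciable base = $42,114 − $5,600 = $36,514.
Year 1: DB = ⌊$42,114 × 125%/10⌋ = $5,264; SL = ⌊$36,514/10⌋ = $3,651 → take DB $5,264. Book value $36,850.
Year 2: DB = ⌊$36,850 × 125%/10⌋ = $4,606; SL = ⌊$31,250/9⌋ = $3,472 → take DB $4,606. Book value $32,244.
Year 3: DB = ⌊$32,244 × 125%/10⌋ = $4,030; SL = ⌊$26,644/8⌋ = $3,330 → take DB $4,030. Book value $28,214.
Year 4: DB = ⌊$28,214 × 125%/10⌋ = $3,526; SL = ⌊$22,614/7⌋ = $3,230 → take DB $3,526. Book value $24,688.
Year 5: DB = ⌊$24,688 × 125%/10⌋ = $3,086; SL = ⌊$19,088/6⌋ = $3,181 → take SL $3,181. Book value $21,507.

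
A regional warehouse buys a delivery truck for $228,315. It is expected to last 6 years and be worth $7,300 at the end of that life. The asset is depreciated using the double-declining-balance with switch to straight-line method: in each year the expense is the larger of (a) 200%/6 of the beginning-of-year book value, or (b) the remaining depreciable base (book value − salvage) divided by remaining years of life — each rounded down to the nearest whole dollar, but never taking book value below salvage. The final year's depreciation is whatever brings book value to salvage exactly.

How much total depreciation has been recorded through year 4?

Depreciable base = $228,315 − $7,300 = $221,015.
Year 1: DB = ⌊$228,315 × 200%/6⌋ = $76,105; SL = ⌊$221,015/6⌋ = $36,835 → take DB $76,105. Book value $152,210.
Year 2: DB = ⌊$152,210 × 200%/6⌋ = $50,736; SL = ⌊$144,910/5⌋ = $28,982 → take DB $50,736. Book value $101,474.
Year 3: DB = ⌊$101,474 × 200%/6⌋ = $33,824; SL = ⌊$94,174/4⌋ = $23,543 → take DB $33,824. Book value $67,650.
Year 4: DB = ⌊$67,650 × 200%/6⌋ = $22,550; SL = ⌊$60,350/3⌋ = $20,116 → take DB $22,550. Book value $45,100.
Accumulated through year 4 = $228,315 − $45,100 = $183,215.

$183,215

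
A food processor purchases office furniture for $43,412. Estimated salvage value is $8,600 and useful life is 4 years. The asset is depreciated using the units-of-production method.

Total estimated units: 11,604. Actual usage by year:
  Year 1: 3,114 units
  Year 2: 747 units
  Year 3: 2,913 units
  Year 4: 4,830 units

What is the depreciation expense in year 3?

Depreciable base = $43,412 − $8,600 = $34,812.
Rate = $34,812 / 11,604 units = $3 per unit.
Year 1: 3,114 × $3 = $9,342. Book value $34,070.
Year 2: 747 × $3 = $2,241. Book value $31,829.
Year 3: 2,913 × $3 = $8,739. Book value $23,090.

$8,739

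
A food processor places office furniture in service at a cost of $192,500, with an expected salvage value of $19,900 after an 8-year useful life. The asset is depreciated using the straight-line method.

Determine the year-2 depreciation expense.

$21,575

Depreciable base = $192,500 − $19,900 = $172,600.
Annual expense = $172,600 / 8 = $21,575.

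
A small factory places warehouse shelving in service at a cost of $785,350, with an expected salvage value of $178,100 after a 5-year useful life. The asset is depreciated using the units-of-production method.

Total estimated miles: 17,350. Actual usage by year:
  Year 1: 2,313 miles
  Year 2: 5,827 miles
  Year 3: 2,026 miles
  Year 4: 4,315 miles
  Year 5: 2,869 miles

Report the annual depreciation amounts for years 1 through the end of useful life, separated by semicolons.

Depreciable base = $785,350 − $178,100 = $607,250.
Rate = $607,250 / 17,350 miles = $35 per mile.
Year 1: 2,313 × $35 = $80,955. Book value $704,395.
Year 2: 5,827 × $35 = $203,945. Book value $500,450.
Year 3: 2,026 × $35 = $70,910. Book value $429,540.
Year 4: 4,315 × $35 = $151,025. Book value $278,515.
Year 5: 2,869 × $35 = $100,415. Book value $178,100.

$80,955; $203,945; $70,910; $151,025; $100,415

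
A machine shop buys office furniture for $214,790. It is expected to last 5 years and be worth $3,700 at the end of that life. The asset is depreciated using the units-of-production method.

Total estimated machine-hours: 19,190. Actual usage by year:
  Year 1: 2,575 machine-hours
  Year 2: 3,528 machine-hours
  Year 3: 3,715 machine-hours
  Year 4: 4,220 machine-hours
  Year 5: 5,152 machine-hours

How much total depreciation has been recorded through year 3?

Depreciable base = $214,790 − $3,700 = $211,090.
Rate = $211,090 / 19,190 machine-hours = $11 per machine-hour.
Year 1: 2,575 × $11 = $28,325. Book value $186,465.
Year 2: 3,528 × $11 = $38,808. Book value $147,657.
Year 3: 3,715 × $11 = $40,865. Book value $106,792.
Accumulated through year 3 = $214,790 − $106,792 = $107,998.

$107,998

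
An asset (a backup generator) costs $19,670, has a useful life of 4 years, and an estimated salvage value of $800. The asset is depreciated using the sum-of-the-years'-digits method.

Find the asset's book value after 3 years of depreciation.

Depreciable base = $19,670 − $800 = $18,870.
Sum of the years' digits = 4+3+2+1 = 10.
Year 1: $18,870 × 4/10 = $7,548. Book value $12,122.
Year 2: $18,870 × 3/10 = $5,661. Book value $6,461.
Year 3: $18,870 × 2/10 = $3,774. Book value $2,687.

$2,687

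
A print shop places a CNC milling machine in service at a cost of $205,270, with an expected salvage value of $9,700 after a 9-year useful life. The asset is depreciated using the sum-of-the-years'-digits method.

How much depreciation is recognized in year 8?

$8,692

Depreciable base = $205,270 − $9,700 = $195,570.
Sum of the years' digits = 9+8+7+6+5+4+3+2+1 = 45.
Year 1: $195,570 × 9/45 = $39,114. Book value $166,156.
Year 2: $195,570 × 8/45 = $34,768. Book value $131,388.
Year 3: $195,570 × 7/45 = $30,422. Book value $100,966.
Year 4: $195,570 × 6/45 = $26,076. Book value $74,890.
Year 5: $195,570 × 5/45 = $21,730. Book value $53,160.
Year 6: $195,570 × 4/45 = $17,384. Book value $35,776.
Year 7: $195,570 × 3/45 = $13,038. Book value $22,738.
Year 8: $195,570 × 2/45 = $8,692. Book value $14,046.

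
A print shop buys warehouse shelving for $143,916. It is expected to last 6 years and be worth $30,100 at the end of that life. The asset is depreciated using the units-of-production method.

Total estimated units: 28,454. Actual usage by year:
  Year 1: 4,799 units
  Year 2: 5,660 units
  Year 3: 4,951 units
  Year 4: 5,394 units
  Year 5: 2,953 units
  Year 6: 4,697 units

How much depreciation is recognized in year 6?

$18,788

Depreciable base = $143,916 − $30,100 = $113,816.
Rate = $113,816 / 28,454 units = $4 per unit.
Year 1: 4,799 × $4 = $19,196. Book value $124,720.
Year 2: 5,660 × $4 = $22,640. Book value $102,080.
Year 3: 4,951 × $4 = $19,804. Book value $82,276.
Year 4: 5,394 × $4 = $21,576. Book value $60,700.
Year 5: 2,953 × $4 = $11,812. Book value $48,888.
Year 6: 4,697 × $4 = $18,788. Book value $30,100.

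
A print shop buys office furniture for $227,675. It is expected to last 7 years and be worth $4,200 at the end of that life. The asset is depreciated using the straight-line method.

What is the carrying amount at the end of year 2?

$163,825

Depreciable base = $227,675 − $4,200 = $223,475.
Annual expense = $223,475 / 7 = $31,925.
End of year 1: book value $195,750.
End of year 2: book value $163,825.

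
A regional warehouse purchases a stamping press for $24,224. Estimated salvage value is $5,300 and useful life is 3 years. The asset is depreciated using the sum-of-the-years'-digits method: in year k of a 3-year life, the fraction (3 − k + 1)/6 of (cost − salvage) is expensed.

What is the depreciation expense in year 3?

Depreciable base = $24,224 − $5,300 = $18,924.
Sum of the years' digits = 3+2+1 = 6.
Year 1: $18,924 × 3/6 = $9,462. Book value $14,762.
Year 2: $18,924 × 2/6 = $6,308. Book value $8,454.
Year 3: $18,924 × 1/6 = $3,154. Book value $5,300.

$3,154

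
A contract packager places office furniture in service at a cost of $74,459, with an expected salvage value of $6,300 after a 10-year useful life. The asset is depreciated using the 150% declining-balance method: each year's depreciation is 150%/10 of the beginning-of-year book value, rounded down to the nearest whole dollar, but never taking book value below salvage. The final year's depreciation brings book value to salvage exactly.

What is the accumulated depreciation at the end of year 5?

$41,419

Depreciable base = $74,459 − $6,300 = $68,159.
Year 1: ⌊$74,459 × 150%/10⌋ = $11,168. Book value $63,291.
Year 2: ⌊$63,291 × 150%/10⌋ = $9,493. Book value $53,798.
Year 3: ⌊$53,798 × 150%/10⌋ = $8,069. Book value $45,729.
Year 4: ⌊$45,729 × 150%/10⌋ = $6,859. Book value $38,870.
Year 5: ⌊$38,870 × 150%/10⌋ = $5,830. Book value $33,040.
Accumulated through year 5 = $74,459 − $33,040 = $41,419.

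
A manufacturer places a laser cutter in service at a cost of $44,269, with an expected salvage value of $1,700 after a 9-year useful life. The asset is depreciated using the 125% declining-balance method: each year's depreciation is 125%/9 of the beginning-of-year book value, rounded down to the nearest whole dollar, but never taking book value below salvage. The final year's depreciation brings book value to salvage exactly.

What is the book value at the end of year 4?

Depreciable base = $44,269 − $1,700 = $42,569.
Year 1: ⌊$44,269 × 125%/9⌋ = $6,148. Book value $38,121.
Year 2: ⌊$38,121 × 125%/9⌋ = $5,294. Book value $32,827.
Year 3: ⌊$32,827 × 125%/9⌋ = $4,559. Book value $28,268.
Year 4: ⌊$28,268 × 125%/9⌋ = $3,926. Book value $24,342.

$24,342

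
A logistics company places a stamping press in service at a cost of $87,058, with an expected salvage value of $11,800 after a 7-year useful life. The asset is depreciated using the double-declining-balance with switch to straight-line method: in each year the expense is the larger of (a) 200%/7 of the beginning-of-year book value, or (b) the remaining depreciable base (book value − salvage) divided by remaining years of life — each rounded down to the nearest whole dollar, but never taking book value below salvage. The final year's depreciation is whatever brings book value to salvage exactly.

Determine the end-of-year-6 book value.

Depreciable base = $87,058 − $11,800 = $75,258.
Year 1: DB = ⌊$87,058 × 200%/7⌋ = $24,873; SL = ⌊$75,258/7⌋ = $10,751 → take DB $24,873. Book value $62,185.
Year 2: DB = ⌊$62,185 × 200%/7⌋ = $17,767; SL = ⌊$50,385/6⌋ = $8,397 → take DB $17,767. Book value $44,418.
Year 3: DB = ⌊$44,418 × 200%/7⌋ = $12,690; SL = ⌊$32,618/5⌋ = $6,523 → take DB $12,690. Book value $31,728.
Year 4: DB = ⌊$31,728 × 200%/7⌋ = $9,065; SL = ⌊$19,928/4⌋ = $4,982 → take DB $9,065. Book value $22,663.
Year 5: DB = ⌊$22,663 × 200%/7⌋ = $6,475; SL = ⌊$10,863/3⌋ = $3,621 → take DB $6,475. Book value $16,188.
Year 6: DB = ⌊$16,188 × 200%/7⌋ = $4,625; SL = ⌊$4,388/2⌋ = $2,194 → take DB $4,625, capped at $4,388. Book value $11,800.

$11,800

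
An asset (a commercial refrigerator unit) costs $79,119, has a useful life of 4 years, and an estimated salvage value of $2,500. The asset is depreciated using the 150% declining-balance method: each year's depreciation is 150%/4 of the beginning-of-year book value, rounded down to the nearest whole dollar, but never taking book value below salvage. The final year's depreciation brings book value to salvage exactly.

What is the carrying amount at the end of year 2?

$30,907

Depreciable base = $79,119 − $2,500 = $76,619.
Year 1: ⌊$79,119 × 150%/4⌋ = $29,669. Book value $49,450.
Year 2: ⌊$49,450 × 150%/4⌋ = $18,543. Book value $30,907.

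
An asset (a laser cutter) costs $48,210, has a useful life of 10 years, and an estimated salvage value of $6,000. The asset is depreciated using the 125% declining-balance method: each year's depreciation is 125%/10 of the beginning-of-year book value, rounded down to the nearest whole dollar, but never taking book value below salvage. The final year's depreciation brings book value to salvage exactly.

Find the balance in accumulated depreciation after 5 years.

Depreciable base = $48,210 − $6,000 = $42,210.
Year 1: ⌊$48,210 × 125%/10⌋ = $6,026. Book value $42,184.
Year 2: ⌊$42,184 × 125%/10⌋ = $5,273. Book value $36,911.
Year 3: ⌊$36,911 × 125%/10⌋ = $4,613. Book value $32,298.
Year 4: ⌊$32,298 × 125%/10⌋ = $4,037. Book value $28,261.
Year 5: ⌊$28,261 × 125%/10⌋ = $3,532. Book value $24,729.
Accumulated through year 5 = $48,210 − $24,729 = $23,481.

$23,481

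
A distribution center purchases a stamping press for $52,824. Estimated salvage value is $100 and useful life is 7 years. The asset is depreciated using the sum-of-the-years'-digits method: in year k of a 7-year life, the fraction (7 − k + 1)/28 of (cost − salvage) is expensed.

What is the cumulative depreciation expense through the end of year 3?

Depreciable base = $52,824 − $100 = $52,724.
Sum of the years' digits = 7+6+5+4+3+2+1 = 28.
Year 1: $52,724 × 7/28 = $13,181. Book value $39,643.
Year 2: $52,724 × 6/28 = $11,298. Book value $28,345.
Year 3: $52,724 × 5/28 = $9,415. Book value $18,930.
Accumulated through year 3 = $52,824 − $18,930 = $33,894.

$33,894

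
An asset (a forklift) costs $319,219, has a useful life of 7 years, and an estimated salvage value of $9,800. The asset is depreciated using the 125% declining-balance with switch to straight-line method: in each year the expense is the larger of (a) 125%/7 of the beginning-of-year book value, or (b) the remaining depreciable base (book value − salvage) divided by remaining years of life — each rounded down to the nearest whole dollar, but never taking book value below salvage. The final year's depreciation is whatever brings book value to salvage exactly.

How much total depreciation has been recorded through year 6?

Depreciable base = $319,219 − $9,800 = $309,419.
Year 1: DB = ⌊$319,219 × 125%/7⌋ = $57,003; SL = ⌊$309,419/7⌋ = $44,202 → take DB $57,003. Book value $262,216.
Year 2: DB = ⌊$262,216 × 125%/7⌋ = $46,824; SL = ⌊$252,416/6⌋ = $42,069 → take DB $46,824. Book value $215,392.
Year 3: DB = ⌊$215,392 × 125%/7⌋ = $38,462; SL = ⌊$205,592/5⌋ = $41,118 → take SL $41,118. Book value $174,274.
Year 4: DB = ⌊$174,274 × 125%/7⌋ = $31,120; SL = ⌊$164,474/4⌋ = $41,118 → take SL $41,118. Book value $133,156.
Year 5: DB = ⌊$133,156 × 125%/7⌋ = $23,777; SL = ⌊$123,356/3⌋ = $41,118 → take SL $41,118. Book value $92,038.
Year 6: DB = ⌊$92,038 × 125%/7⌋ = $16,435; SL = ⌊$82,238/2⌋ = $41,119 → take SL $41,119. Book value $50,919.
Accumulated through year 6 = $319,219 − $50,919 = $268,300.

$268,300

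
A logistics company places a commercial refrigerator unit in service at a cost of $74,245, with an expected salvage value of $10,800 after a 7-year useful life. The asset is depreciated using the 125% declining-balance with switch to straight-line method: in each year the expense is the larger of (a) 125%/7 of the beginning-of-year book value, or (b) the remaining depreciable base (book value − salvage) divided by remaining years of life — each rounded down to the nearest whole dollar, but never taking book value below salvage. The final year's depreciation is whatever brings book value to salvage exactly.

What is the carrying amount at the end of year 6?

Depreciable base = $74,245 − $10,800 = $63,445.
Year 1: DB = ⌊$74,245 × 125%/7⌋ = $13,258; SL = ⌊$63,445/7⌋ = $9,063 → take DB $13,258. Book value $60,987.
Year 2: DB = ⌊$60,987 × 125%/7⌋ = $10,890; SL = ⌊$50,187/6⌋ = $8,364 → take DB $10,890. Book value $50,097.
Year 3: DB = ⌊$50,097 × 125%/7⌋ = $8,945; SL = ⌊$39,297/5⌋ = $7,859 → take DB $8,945. Book value $41,152.
Year 4: DB = ⌊$41,152 × 125%/7⌋ = $7,348; SL = ⌊$30,352/4⌋ = $7,588 → take SL $7,588. Book value $33,564.
Year 5: DB = ⌊$33,564 × 125%/7⌋ = $5,993; SL = ⌊$22,764/3⌋ = $7,588 → take SL $7,588. Book value $25,976.
Year 6: DB = ⌊$25,976 × 125%/7⌋ = $4,638; SL = ⌊$15,176/2⌋ = $7,588 → take SL $7,588. Book value $18,388.

$18,388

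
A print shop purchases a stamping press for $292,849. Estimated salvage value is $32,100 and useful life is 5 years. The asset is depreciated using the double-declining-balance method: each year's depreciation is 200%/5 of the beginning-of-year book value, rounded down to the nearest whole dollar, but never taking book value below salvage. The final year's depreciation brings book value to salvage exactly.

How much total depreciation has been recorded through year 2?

$187,423

Depreciable base = $292,849 − $32,100 = $260,749.
Year 1: ⌊$292,849 × 200%/5⌋ = $117,139. Book value $175,710.
Year 2: ⌊$175,710 × 200%/5⌋ = $70,284. Book value $105,426.
Accumulated through year 2 = $292,849 − $105,426 = $187,423.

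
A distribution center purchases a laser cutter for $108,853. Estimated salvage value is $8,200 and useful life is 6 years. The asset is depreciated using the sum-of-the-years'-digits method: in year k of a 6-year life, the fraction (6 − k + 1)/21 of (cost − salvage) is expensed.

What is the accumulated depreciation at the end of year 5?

Depreciable base = $108,853 − $8,200 = $100,653.
Sum of the years' digits = 6+5+4+3+2+1 = 21.
Year 1: $100,653 × 6/21 = $28,758. Book value $80,095.
Year 2: $100,653 × 5/21 = $23,965. Book value $56,130.
Year 3: $100,653 × 4/21 = $19,172. Book value $36,958.
Year 4: $100,653 × 3/21 = $14,379. Book value $22,579.
Year 5: $100,653 × 2/21 = $9,586. Book value $12,993.
Accumulated through year 5 = $108,853 − $12,993 = $95,860.

$95,860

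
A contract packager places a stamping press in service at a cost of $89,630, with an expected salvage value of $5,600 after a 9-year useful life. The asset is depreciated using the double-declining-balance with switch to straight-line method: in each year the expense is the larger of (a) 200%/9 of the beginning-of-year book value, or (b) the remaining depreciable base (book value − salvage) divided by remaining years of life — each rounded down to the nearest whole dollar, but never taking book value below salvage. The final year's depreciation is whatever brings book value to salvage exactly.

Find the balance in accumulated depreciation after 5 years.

Depreciable base = $89,630 − $5,600 = $84,030.
Year 1: DB = ⌊$89,630 × 200%/9⌋ = $19,917; SL = ⌊$84,030/9⌋ = $9,336 → take DB $19,917. Book value $69,713.
Year 2: DB = ⌊$69,713 × 200%/9⌋ = $15,491; SL = ⌊$64,113/8⌋ = $8,014 → take DB $15,491. Book value $54,222.
Year 3: DB = ⌊$54,222 × 200%/9⌋ = $12,049; SL = ⌊$48,622/7⌋ = $6,946 → take DB $12,049. Book value $42,173.
Year 4: DB = ⌊$42,173 × 200%/9⌋ = $9,371; SL = ⌊$36,573/6⌋ = $6,095 → take DB $9,371. Book value $32,802.
Year 5: DB = ⌊$32,802 × 200%/9⌋ = $7,289; SL = ⌊$27,202/5⌋ = $5,440 → take DB $7,289. Book value $25,513.
Accumulated through year 5 = $89,630 − $25,513 = $64,117.

$64,117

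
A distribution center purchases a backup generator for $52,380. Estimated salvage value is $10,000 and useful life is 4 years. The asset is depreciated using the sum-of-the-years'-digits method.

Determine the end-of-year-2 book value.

$22,714

Depreciable base = $52,380 − $10,000 = $42,380.
Sum of the years' digits = 4+3+2+1 = 10.
Year 1: $42,380 × 4/10 = $16,952. Book value $35,428.
Year 2: $42,380 × 3/10 = $12,714. Book value $22,714.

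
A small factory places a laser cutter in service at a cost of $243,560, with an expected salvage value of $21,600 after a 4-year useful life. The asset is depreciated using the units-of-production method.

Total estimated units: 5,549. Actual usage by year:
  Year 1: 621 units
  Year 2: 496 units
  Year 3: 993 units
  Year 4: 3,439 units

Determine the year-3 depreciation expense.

$39,720

Depreciable base = $243,560 − $21,600 = $221,960.
Rate = $221,960 / 5,549 units = $40 per unit.
Year 1: 621 × $40 = $24,840. Book value $218,720.
Year 2: 496 × $40 = $19,840. Book value $198,880.
Year 3: 993 × $40 = $39,720. Book value $159,160.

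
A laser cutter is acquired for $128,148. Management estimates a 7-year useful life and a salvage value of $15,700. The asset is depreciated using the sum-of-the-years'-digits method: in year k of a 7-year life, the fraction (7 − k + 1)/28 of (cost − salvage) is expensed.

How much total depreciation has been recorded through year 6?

Depreciable base = $128,148 − $15,700 = $112,448.
Sum of the years' digits = 7+6+5+4+3+2+1 = 28.
Year 1: $112,448 × 7/28 = $28,112. Book value $100,036.
Year 2: $112,448 × 6/28 = $24,096. Book value $75,940.
Year 3: $112,448 × 5/28 = $20,080. Book value $55,860.
Year 4: $112,448 × 4/28 = $16,064. Book value $39,796.
Year 5: $112,448 × 3/28 = $12,048. Book value $27,748.
Year 6: $112,448 × 2/28 = $8,032. Book value $19,716.
Accumulated through year 6 = $128,148 − $19,716 = $108,432.

$108,432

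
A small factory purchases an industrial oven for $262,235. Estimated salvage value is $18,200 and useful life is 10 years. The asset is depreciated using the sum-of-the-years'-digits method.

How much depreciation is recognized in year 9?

$8,874

Depreciable base = $262,235 − $18,200 = $244,035.
Sum of the years' digits = 10+9+8+7+6+5+4+3+2+1 = 55.
Year 1: $244,035 × 10/55 = $44,370. Book value $217,865.
Year 2: $244,035 × 9/55 = $39,933. Book value $177,932.
Year 3: $244,035 × 8/55 = $35,496. Book value $142,436.
Year 4: $244,035 × 7/55 = $31,059. Book value $111,377.
Year 5: $244,035 × 6/55 = $26,622. Book value $84,755.
Year 6: $244,035 × 5/55 = $22,185. Book value $62,570.
Year 7: $244,035 × 4/55 = $17,748. Book value $44,822.
Year 8: $244,035 × 3/55 = $13,311. Book value $31,511.
Year 9: $244,035 × 2/55 = $8,874. Book value $22,637.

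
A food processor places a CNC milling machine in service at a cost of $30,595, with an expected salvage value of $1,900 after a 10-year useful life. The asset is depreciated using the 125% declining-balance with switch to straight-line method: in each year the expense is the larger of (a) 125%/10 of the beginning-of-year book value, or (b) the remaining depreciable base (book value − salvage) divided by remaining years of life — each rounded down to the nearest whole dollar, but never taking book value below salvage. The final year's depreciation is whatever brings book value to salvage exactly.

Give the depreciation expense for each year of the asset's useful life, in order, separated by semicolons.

Depreciable base = $30,595 − $1,900 = $28,695.
Year 1: DB = ⌊$30,595 × 125%/10⌋ = $3,824; SL = ⌊$28,695/10⌋ = $2,869 → take DB $3,824. Book value $26,771.
Year 2: DB = ⌊$26,771 × 125%/10⌋ = $3,346; SL = ⌊$24,871/9⌋ = $2,763 → take DB $3,346. Book value $23,425.
Year 3: DB = ⌊$23,425 × 125%/10⌋ = $2,928; SL = ⌊$21,525/8⌋ = $2,690 → take DB $2,928. Book value $20,497.
Year 4: DB = ⌊$20,497 × 125%/10⌋ = $2,562; SL = ⌊$18,597/7⌋ = $2,656 → take SL $2,656. Book value $17,841.
Year 5: DB = ⌊$17,841 × 125%/10⌋ = $2,230; SL = ⌊$15,941/6⌋ = $2,656 → take SL $2,656. Book value $15,185.
Year 6: DB = ⌊$15,185 × 125%/10⌋ = $1,898; SL = ⌊$13,285/5⌋ = $2,657 → take SL $2,657. Book value $12,528.
Year 7: DB = ⌊$12,528 × 125%/10⌋ = $1,566; SL = ⌊$10,628/4⌋ = $2,657 → take SL $2,657. Book value $9,871.
Year 8: DB = ⌊$9,871 × 125%/10⌋ = $1,233; SL = ⌊$7,971/3⌋ = $2,657 → take SL $2,657. Book value $7,214.
Year 9: DB = ⌊$7,214 × 125%/10⌋ = $901; SL = ⌊$5,314/2⌋ = $2,657 → take SL $2,657. Book value $4,557.
Year 10 (final): $4,557 − $1,900 = $2,657. Book value $1,900.

$3,824; $3,346; $2,928; $2,656; $2,656; $2,657; $2,657; $2,657; $2,657; $2,657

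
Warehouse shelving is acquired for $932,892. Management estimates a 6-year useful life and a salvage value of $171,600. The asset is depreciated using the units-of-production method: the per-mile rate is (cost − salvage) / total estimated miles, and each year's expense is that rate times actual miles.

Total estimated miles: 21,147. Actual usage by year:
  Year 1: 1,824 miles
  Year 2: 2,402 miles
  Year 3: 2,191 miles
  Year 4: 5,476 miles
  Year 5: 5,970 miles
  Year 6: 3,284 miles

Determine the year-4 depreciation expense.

Depreciable base = $932,892 − $171,600 = $761,292.
Rate = $761,292 / 21,147 miles = $36 per mile.
Year 1: 1,824 × $36 = $65,664. Book value $867,228.
Year 2: 2,402 × $36 = $86,472. Book value $780,756.
Year 3: 2,191 × $36 = $78,876. Book value $701,880.
Year 4: 5,476 × $36 = $197,136. Book value $504,744.

$197,136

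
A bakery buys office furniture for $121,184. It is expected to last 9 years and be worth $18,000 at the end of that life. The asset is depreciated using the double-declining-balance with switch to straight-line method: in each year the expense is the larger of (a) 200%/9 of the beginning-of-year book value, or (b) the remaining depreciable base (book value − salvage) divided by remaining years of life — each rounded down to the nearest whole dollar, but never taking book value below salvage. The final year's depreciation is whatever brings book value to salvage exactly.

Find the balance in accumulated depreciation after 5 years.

$86,690

Depreciable base = $121,184 − $18,000 = $103,184.
Year 1: DB = ⌊$121,184 × 200%/9⌋ = $26,929; SL = ⌊$103,184/9⌋ = $11,464 → take DB $26,929. Book value $94,255.
Year 2: DB = ⌊$94,255 × 200%/9⌋ = $20,945; SL = ⌊$76,255/8⌋ = $9,531 → take DB $20,945. Book value $73,310.
Year 3: DB = ⌊$73,310 × 200%/9⌋ = $16,291; SL = ⌊$55,310/7⌋ = $7,901 → take DB $16,291. Book value $57,019.
Year 4: DB = ⌊$57,019 × 200%/9⌋ = $12,670; SL = ⌊$39,019/6⌋ = $6,503 → take DB $12,670. Book value $44,349.
Year 5: DB = ⌊$44,349 × 200%/9⌋ = $9,855; SL = ⌊$26,349/5⌋ = $5,269 → take DB $9,855. Book value $34,494.
Accumulated through year 5 = $121,184 − $34,494 = $86,690.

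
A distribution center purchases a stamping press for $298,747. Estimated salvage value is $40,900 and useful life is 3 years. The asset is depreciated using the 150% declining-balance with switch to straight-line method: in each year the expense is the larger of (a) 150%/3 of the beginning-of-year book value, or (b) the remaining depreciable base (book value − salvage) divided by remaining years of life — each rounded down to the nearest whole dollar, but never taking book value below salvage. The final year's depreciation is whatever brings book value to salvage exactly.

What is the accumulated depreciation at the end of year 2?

Depreciable base = $298,747 − $40,900 = $257,847.
Year 1: DB = ⌊$298,747 × 150%/3⌋ = $149,373; SL = ⌊$257,847/3⌋ = $85,949 → take DB $149,373. Book value $149,374.
Year 2: DB = ⌊$149,374 × 150%/3⌋ = $74,687; SL = ⌊$108,474/2⌋ = $54,237 → take DB $74,687. Book value $74,687.
Accumulated through year 2 = $298,747 − $74,687 = $224,060.

$224,060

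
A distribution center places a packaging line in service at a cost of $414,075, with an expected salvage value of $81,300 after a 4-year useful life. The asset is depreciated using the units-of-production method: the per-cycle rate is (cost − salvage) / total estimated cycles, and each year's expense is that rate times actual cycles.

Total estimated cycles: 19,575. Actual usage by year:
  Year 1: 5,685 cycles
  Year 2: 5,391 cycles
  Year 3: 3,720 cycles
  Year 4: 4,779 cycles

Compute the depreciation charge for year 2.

Depreciable base = $414,075 − $81,300 = $332,775.
Rate = $332,775 / 19,575 cycles = $17 per cycle.
Year 1: 5,685 × $17 = $96,645. Book value $317,430.
Year 2: 5,391 × $17 = $91,647. Book value $225,783.

$91,647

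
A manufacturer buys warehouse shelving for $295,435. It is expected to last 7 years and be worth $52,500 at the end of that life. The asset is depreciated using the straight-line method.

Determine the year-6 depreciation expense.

$34,705

Depreciable base = $295,435 − $52,500 = $242,935.
Annual expense = $242,935 / 7 = $34,705.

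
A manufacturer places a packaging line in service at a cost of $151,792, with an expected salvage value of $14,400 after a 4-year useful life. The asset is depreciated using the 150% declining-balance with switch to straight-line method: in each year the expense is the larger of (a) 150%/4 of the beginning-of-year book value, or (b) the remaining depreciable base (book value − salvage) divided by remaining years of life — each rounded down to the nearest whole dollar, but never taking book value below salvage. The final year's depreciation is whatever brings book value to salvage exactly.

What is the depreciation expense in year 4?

$22,447

Depreciable base = $151,792 − $14,400 = $137,392.
Year 1: DB = ⌊$151,792 × 150%/4⌋ = $56,922; SL = ⌊$137,392/4⌋ = $34,348 → take DB $56,922. Book value $94,870.
Year 2: DB = ⌊$94,870 × 150%/4⌋ = $35,576; SL = ⌊$80,470/3⌋ = $26,823 → take DB $35,576. Book value $59,294.
Year 3: DB = ⌊$59,294 × 150%/4⌋ = $22,235; SL = ⌊$44,894/2⌋ = $22,447 → take SL $22,447. Book value $36,847.
Year 4 (final): $36,847 − $14,400 = $22,447. Book value $14,400.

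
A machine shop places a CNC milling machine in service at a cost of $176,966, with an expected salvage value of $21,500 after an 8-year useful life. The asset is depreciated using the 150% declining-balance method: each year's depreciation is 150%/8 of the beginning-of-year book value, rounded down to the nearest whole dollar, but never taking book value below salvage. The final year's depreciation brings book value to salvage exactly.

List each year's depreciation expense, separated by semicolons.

Depreciable base = $176,966 − $21,500 = $155,466.
Year 1: ⌊$176,966 × 150%/8⌋ = $33,181. Book value $143,785.
Year 2: ⌊$143,785 × 150%/8⌋ = $26,959. Book value $116,826.
Year 3: ⌊$116,826 × 150%/8⌋ = $21,904. Book value $94,922.
Year 4: ⌊$94,922 × 150%/8⌋ = $17,797. Book value $77,125.
Year 5: ⌊$77,125 × 150%/8⌋ = $14,460. Book value $62,665.
Year 6: ⌊$62,665 × 150%/8⌋ = $11,749. Book value $50,916.
Year 7: ⌊$50,916 × 150%/8⌋ = $9,546. Book value $41,370.
Year 8 (final): $41,370 − $21,500 = $19,870. Book value $21,500.

$33,181; $26,959; $21,904; $17,797; $14,460; $11,749; $9,546; $19,870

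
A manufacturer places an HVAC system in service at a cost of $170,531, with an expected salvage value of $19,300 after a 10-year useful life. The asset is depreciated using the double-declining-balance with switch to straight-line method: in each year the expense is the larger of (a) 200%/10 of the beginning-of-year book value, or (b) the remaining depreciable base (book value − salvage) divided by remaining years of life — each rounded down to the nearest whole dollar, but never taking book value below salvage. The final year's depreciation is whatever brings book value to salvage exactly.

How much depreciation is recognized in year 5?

Depreciable base = $170,531 − $19,300 = $151,231.
Year 1: DB = ⌊$170,531 × 200%/10⌋ = $34,106; SL = ⌊$151,231/10⌋ = $15,123 → take DB $34,106. Book value $136,425.
Year 2: DB = ⌊$136,425 × 200%/10⌋ = $27,285; SL = ⌊$117,125/9⌋ = $13,013 → take DB $27,285. Book value $109,140.
Year 3: DB = ⌊$109,140 × 200%/10⌋ = $21,828; SL = ⌊$89,840/8⌋ = $11,230 → take DB $21,828. Book value $87,312.
Year 4: DB = ⌊$87,312 × 200%/10⌋ = $17,462; SL = ⌊$68,012/7⌋ = $9,716 → take DB $17,462. Book value $69,850.
Year 5: DB = ⌊$69,850 × 200%/10⌋ = $13,970; SL = ⌊$50,550/6⌋ = $8,425 → take DB $13,970. Book value $55,880.

$13,970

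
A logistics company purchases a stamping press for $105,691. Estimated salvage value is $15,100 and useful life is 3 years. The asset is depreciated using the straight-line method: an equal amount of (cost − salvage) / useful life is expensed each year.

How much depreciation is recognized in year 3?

Depreciable base = $105,691 − $15,100 = $90,591.
Annual expense = $90,591 / 3 = $30,197.

$30,197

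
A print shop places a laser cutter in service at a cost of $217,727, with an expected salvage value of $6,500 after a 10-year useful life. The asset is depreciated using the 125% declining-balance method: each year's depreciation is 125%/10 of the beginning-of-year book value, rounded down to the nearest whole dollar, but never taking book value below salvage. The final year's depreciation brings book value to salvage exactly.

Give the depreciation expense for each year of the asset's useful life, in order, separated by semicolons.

Depreciable base = $217,727 − $6,500 = $211,227.
Year 1: ⌊$217,727 × 125%/10⌋ = $27,215. Book value $190,512.
Year 2: ⌊$190,512 × 125%/10⌋ = $23,814. Book value $166,698.
Year 3: ⌊$166,698 × 125%/10⌋ = $20,837. Book value $145,861.
Year 4: ⌊$145,861 × 125%/10⌋ = $18,232. Book value $127,629.
Year 5: ⌊$127,629 × 125%/10⌋ = $15,953. Book value $111,676.
Year 6: ⌊$111,676 × 125%/10⌋ = $13,959. Book value $97,717.
Year 7: ⌊$97,717 × 125%/10⌋ = $12,214. Book value $85,503.
Year 8: ⌊$85,503 × 125%/10⌋ = $10,687. Book value $74,816.
Year 9: ⌊$74,816 × 125%/10⌋ = $9,352. Book value $65,464.
Year 10 (final): $65,464 − $6,500 = $58,964. Book value $6,500.

$27,215; $23,814; $20,837; $18,232; $15,953; $13,959; $12,214; $10,687; $9,352; $58,964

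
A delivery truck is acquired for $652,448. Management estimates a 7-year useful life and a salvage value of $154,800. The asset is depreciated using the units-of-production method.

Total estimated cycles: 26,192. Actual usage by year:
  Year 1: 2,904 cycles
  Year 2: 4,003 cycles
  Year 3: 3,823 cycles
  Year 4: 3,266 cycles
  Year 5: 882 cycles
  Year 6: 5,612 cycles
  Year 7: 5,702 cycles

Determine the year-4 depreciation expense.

Depreciable base = $652,448 − $154,800 = $497,648.
Rate = $497,648 / 26,192 cycles = $19 per cycle.
Year 1: 2,904 × $19 = $55,176. Book value $597,272.
Year 2: 4,003 × $19 = $76,057. Book value $521,215.
Year 3: 3,823 × $19 = $72,637. Book value $448,578.
Year 4: 3,266 × $19 = $62,054. Book value $386,524.

$62,054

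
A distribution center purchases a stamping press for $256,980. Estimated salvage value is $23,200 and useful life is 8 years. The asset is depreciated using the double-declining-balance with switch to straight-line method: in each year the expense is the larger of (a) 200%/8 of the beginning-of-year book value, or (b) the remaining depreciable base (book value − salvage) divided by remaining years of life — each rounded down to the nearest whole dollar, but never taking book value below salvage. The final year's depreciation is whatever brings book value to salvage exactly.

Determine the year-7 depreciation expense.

$11,434

Depreciable base = $256,980 − $23,200 = $233,780.
Year 1: DB = ⌊$256,980 × 200%/8⌋ = $64,245; SL = ⌊$233,780/8⌋ = $29,222 → take DB $64,245. Book value $192,735.
Year 2: DB = ⌊$192,735 × 200%/8⌋ = $48,183; SL = ⌊$169,535/7⌋ = $24,219 → take DB $48,183. Book value $144,552.
Year 3: DB = ⌊$144,552 × 200%/8⌋ = $36,138; SL = ⌊$121,352/6⌋ = $20,225 → take DB $36,138. Book value $108,414.
Year 4: DB = ⌊$108,414 × 200%/8⌋ = $27,103; SL = ⌊$85,214/5⌋ = $17,042 → take DB $27,103. Book value $81,311.
Year 5: DB = ⌊$81,311 × 200%/8⌋ = $20,327; SL = ⌊$58,111/4⌋ = $14,527 → take DB $20,327. Book value $60,984.
Year 6: DB = ⌊$60,984 × 200%/8⌋ = $15,246; SL = ⌊$37,784/3⌋ = $12,594 → take DB $15,246. Book value $45,738.
Year 7: DB = ⌊$45,738 × 200%/8⌋ = $11,434; SL = ⌊$22,538/2⌋ = $11,269 → take DB $11,434. Book value $34,304.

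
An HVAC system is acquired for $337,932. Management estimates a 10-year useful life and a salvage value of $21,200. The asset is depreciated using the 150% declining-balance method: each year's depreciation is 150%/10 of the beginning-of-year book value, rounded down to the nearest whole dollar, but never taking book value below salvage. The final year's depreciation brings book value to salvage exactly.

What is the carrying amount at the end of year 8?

$92,086

Depreciable base = $337,932 − $21,200 = $316,732.
Year 1: ⌊$337,932 × 150%/10⌋ = $50,689. Book value $287,243.
Year 2: ⌊$287,243 × 150%/10⌋ = $43,086. Book value $244,157.
Year 3: ⌊$244,157 × 150%/10⌋ = $36,623. Book value $207,534.
Year 4: ⌊$207,534 × 150%/10⌋ = $31,130. Book value $176,404.
Year 5: ⌊$176,404 × 150%/10⌋ = $26,460. Book value $149,944.
Year 6: ⌊$149,944 × 150%/10⌋ = $22,491. Book value $127,453.
Year 7: ⌊$127,453 × 150%/10⌋ = $19,117. Book value $108,336.
Year 8: ⌊$108,336 × 150%/10⌋ = $16,250. Book value $92,086.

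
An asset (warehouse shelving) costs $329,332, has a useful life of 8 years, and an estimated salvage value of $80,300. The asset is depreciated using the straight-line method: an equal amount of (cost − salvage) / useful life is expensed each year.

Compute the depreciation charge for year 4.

$31,129

Depreciable base = $329,332 − $80,300 = $249,032.
Annual expense = $249,032 / 8 = $31,129.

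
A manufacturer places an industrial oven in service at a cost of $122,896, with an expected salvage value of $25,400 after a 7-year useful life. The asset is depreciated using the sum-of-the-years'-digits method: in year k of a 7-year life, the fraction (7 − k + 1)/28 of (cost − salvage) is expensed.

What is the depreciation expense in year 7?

$3,482

Depreciable base = $122,896 − $25,400 = $97,496.
Sum of the years' digits = 7+6+5+4+3+2+1 = 28.
Year 1: $97,496 × 7/28 = $24,374. Book value $98,522.
Year 2: $97,496 × 6/28 = $20,892. Book value $77,630.
Year 3: $97,496 × 5/28 = $17,410. Book value $60,220.
Year 4: $97,496 × 4/28 = $13,928. Book value $46,292.
Year 5: $97,496 × 3/28 = $10,446. Book value $35,846.
Year 6: $97,496 × 2/28 = $6,964. Book value $28,882.
Year 7: $97,496 × 1/28 = $3,482. Book value $25,400.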